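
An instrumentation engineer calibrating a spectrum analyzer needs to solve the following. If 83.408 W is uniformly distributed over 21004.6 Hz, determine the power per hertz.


Power spectral density:
PSD = P / BW
    = 83.408 / 21004.6
    = 0.00397094 W/Hz

0.00397094 W/Hz


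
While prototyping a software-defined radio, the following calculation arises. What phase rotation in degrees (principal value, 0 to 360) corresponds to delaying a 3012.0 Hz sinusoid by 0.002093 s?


Phase shift from frequency and time delay:
phi = 360 * f * t_delay
    = 360 * 3012.0 * 0.002093
    = 2269.48 degrees
    mod 360 = 109.48 degrees

109.48 degrees


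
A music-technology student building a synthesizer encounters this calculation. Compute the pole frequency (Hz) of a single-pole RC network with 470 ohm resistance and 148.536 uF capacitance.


Cutoff frequency of a first-order RC filter:
fc = 1 / (2 * pi * R * C)
C = 148.536 uF = 0.000148536 F
fc = 1 / (2 * pi * 470 * 0.000148536)
   = 1 / 0.43864123001
   = 2.279767 Hz

2.279767 Hz


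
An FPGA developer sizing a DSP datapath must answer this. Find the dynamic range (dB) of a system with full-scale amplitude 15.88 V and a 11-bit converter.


Dynamic range from full-scale to LSB:
V_min = V_max / 2^bits = 15.88 / 2^11
DR = 20 * log10(V_max / V_min)
   = 20 * log10(2^11)
   = 20 * 11 * log10(2)
   = 66.23 dB

66.23 dB


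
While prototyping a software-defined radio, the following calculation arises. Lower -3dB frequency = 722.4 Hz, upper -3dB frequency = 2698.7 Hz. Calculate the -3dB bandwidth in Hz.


Bandwidth is the difference of -3dB frequencies:
BW = f_high - f_low
   = 2698.7 - 722.4
   = 1976.3 Hz

1976.3 Hz


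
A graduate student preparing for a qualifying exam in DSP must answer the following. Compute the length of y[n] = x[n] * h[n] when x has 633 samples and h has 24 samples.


Linear convolution output length:
L = N + M - 1
  = 633 + 24 - 1
  = 656 samples

656


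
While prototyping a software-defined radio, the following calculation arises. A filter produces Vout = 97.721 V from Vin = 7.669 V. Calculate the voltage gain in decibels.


Voltage gain in dB:
G = 20 * log10(Vout / Vin)
  = 20 * log10(97.721 / 7.669)
  = 20 * log10(12.742339)
  = 20 * 1.105249
  = 22.1 dB

22.1 dB


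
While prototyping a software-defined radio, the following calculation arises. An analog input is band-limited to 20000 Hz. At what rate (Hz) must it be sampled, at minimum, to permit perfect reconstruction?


The Nyquist rate is twice the maximum frequency component.
fs_min = 2 * fmax
      = 2 * 20000
      = 40000 Hz

40000


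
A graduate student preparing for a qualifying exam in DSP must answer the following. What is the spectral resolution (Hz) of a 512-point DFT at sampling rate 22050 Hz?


DFT frequency resolution:
df = fs / N
   = 22050 / 512
   = 43.0664 Hz

43.0664 Hz


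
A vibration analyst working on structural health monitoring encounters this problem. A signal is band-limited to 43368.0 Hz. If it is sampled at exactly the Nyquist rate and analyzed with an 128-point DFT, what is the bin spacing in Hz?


Step 1 — Nyquist sampling rate:
fs = 2 * fmax = 2 * 43368.0 = 86736.0 Hz

Step 2 — DFT bin spacing:
df = fs / N = 86736.0 / 128 = 677.625 Hz

677.625 Hz


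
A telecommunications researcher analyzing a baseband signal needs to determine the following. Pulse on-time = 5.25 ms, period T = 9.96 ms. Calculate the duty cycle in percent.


Duty cycle as a percentage:
DC = (t_on / T) * 100
   = (5.25 / 9.96) * 100
   = 0.527108 * 100
   = 52.71 %

52.71 %


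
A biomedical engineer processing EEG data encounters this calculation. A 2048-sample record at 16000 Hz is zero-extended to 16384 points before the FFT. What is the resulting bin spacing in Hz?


Frequency resolution after zero-padding:
N_padded = 2048 * 8 = 16384
df = fs / N_padded
   = 16000 / 16384
   = 0.9766 Hz

0.9766 Hz


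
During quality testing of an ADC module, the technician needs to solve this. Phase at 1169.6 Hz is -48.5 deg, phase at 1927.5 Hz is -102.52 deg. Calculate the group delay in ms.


Group delay from phase difference:
tau = -d(phi)/d(omega)
d(phi) = -54.02 deg = -0.942827 rad
d(omega) = 2*pi*(1927.5 - 1169.6) = 4762.0261 rad/s
tau = -(-0.942827) / 4762.0261
    = 0.198 ms

0.198 ms


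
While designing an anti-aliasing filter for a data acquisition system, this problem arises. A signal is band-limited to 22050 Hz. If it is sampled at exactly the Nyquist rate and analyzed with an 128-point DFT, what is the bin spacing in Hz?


Step 1 — Nyquist sampling rate:
fs = 2 * fmax = 2 * 22050 = 44100 Hz

Step 2 — DFT bin spacing:
df = fs / N = 44100 / 128 = 344.5312 Hz

344.5312 Hz


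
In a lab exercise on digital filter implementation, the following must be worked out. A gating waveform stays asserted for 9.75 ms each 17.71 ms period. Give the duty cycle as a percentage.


Duty cycle as a percentage:
DC = (t_on / T) * 100
   = (9.75 / 17.71) * 100
   = 0.550536 * 100
   = 55.05 %

55.05 %


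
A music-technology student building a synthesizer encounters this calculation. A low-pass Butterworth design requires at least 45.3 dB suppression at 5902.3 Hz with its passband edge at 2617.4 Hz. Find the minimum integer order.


Butterworth filter order formula:
n = log10(10^(A/10) - 1) / (2 * log10(f_stop/f_pass))
10^(45.3/10) - 1 = 33883.4156
f_stop/f_pass = 5902.3 / 2617.4 = 2.255
n = 6.4137 -> ceil = 7

7


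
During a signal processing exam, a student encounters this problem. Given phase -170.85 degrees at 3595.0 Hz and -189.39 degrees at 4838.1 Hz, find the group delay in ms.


Group delay from phase difference:
tau = -d(phi)/d(omega)
d(phi) = -18.54 deg = -0.323584 rad
d(omega) = 2*pi*(4838.1 - 3595.0) = 7810.6277 rad/s
tau = -(-0.323584) / 7810.6277
    = 0.0414 ms

0.0414 ms


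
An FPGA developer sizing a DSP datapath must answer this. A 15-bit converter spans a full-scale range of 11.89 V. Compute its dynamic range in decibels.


Dynamic range from full-scale to LSB:
V_min = V_max / 2^bits = 11.89 / 2^15
DR = 20 * log10(V_max / V_min)
   = 20 * log10(2^15)
   = 20 * 15 * log10(2)
   = 90.31 dB

90.31 dB


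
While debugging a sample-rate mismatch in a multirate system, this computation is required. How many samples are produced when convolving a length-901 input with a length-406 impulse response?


Linear convolution output length:
L = N + M - 1
  = 901 + 406 - 1
  = 1306 samples

1306


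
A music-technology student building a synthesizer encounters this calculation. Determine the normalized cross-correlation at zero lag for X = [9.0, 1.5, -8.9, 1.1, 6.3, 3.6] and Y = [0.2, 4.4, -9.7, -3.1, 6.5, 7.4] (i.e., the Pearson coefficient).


Pearson correlation coefficient (population):
r = cov(X,Y) / (std(X) * std(Y))
Mean X = 2.1, Mean Y = 0.95
Cov(X,Y) = 24.49
Std(X) = 5.625241, Std(Y) = 5.981848
r = 0.7278

0.7278


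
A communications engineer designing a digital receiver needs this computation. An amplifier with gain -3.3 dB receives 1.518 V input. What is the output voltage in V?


Output voltage from dB gain:
V_out = V_in * 10^(gain_dB / 20)
      = 1.518 * 10^(-3.3 / 20)
      = 1.518 * 0.683912
      = 1.0382 V

1.0382 V


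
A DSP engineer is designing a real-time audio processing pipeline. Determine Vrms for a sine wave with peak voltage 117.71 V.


RMS voltage for a sinusoidal waveform:
V_rms = V_peak / sqrt(2)
      = 117.71 / 1.414214
      = 83.234 V

83.234 V


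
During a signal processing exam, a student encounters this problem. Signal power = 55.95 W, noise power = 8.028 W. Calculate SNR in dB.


SNR in decibels:
SNR = 10 * log10(Ps / Pn)
    = 10 * log10(55.95 / 8.028)
    = 10 * log10(6.9694)
    = 10 * 0.8432
    = 8.43 dB

8.43 dB


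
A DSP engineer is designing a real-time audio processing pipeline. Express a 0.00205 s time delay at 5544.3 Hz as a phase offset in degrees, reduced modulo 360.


Phase shift from frequency and time delay:
phi = 360 * f * t_delay
    = 360 * 5544.3 * 0.00205
    = 4091.69 degrees
    mod 360 = 131.69 degrees

131.69 degrees


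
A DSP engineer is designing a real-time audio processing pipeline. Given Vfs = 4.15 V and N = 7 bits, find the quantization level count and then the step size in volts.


Step 1 — number of quantization levels:
L = 2^N = 2^7 = 128

Step 2 — LSB step size:
delta = Vfs / L
      = 4.15 / 128
      = 0.03242188 V

Levels = 128; step size = 0.03242188 V


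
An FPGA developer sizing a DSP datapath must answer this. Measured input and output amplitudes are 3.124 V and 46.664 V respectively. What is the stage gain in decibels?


Voltage gain in dB:
G = 20 * log10(Vout / Vin)
  = 20 * log10(46.664 / 3.124)
  = 20 * log10(14.93726)
  = 20 * 1.174271
  = 23.49 dB

23.49 dB


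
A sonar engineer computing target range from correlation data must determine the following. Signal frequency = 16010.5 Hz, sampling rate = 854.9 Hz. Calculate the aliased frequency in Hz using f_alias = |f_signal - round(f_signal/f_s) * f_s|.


Compute the nearest integer multiple of fs to the signal:
n = round(16010.5 / 854.9) = 19
f_alias = |16010.5 - 19 * 854.9|
        = |16010.5 - 16243.1|
        = 232.6 Hz

232.6


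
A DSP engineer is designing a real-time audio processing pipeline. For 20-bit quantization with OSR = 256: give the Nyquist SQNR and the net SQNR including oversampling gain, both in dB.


Step 1 — baseline SQNR at Nyquist:
SQNR_base = 6.02*N + 1.76
          = 6.02*20 + 1.76
          = 122.16 dB

Step 2 — oversampling processing gain:
G = 10*log10(OSR) = 10*log10(256) = 24.08 dB

Step 3 — total:
SQNR_total = 122.16 + 24.08 = 146.24 dB

Base SQNR = 122.16 dB; oversampled SQNR = 146.24 dB


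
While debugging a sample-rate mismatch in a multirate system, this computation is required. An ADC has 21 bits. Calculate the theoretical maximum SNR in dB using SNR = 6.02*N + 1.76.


Theoretical SNR for a full-scale sinusoid:
SNR = 6.02 * N + 1.76
    = 6.02 * 21 + 1.76
    = 126.42 + 1.76
    = 128.18 dB

128.18 dB


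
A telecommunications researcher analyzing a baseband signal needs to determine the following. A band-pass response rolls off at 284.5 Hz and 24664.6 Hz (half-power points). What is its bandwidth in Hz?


Bandwidth is the difference of -3dB frequencies:
BW = f_high - f_low
   = 24664.6 - 284.5
   = 24380.1 Hz

24380.1 Hz


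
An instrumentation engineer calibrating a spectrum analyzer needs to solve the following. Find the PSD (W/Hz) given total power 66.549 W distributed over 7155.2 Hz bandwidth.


Power spectral density:
PSD = P / BW
    = 66.549 / 7155.2
    = 0.00930079 W/Hz

0.00930079 W/Hz


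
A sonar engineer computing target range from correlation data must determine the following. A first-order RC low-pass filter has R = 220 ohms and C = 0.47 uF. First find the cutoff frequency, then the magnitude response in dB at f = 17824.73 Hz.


Step 1 — cutoff frequency:
fc = 1 / (2*pi*R*C)
C = 0.47 uF = 4.7e-07 F
fc = 1 / (2*pi*220*4.7e-07)
   = 1539.216 Hz

Step 2 — magnitude at f = 17824.73 Hz:
|H(f)| = 1 / sqrt(1 + (f/fc)^2)
f/fc = 17824.73 / 1539.216 = 11.580395
|H| = 1 / sqrt(1 + 134.105548) = 0.0860327
|H|_dB = 20*log10(0.0860327) = -21.31 dB

fc = 1539.216 Hz; |H(17824.73 Hz)| = -21.31 dB


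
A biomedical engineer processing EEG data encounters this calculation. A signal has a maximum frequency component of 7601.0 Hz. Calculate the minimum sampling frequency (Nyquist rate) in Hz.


The Nyquist rate is twice the maximum frequency component.
fs_min = 2 * fmax
      = 2 * 7601.0
      = 15202.0 Hz

15202.0


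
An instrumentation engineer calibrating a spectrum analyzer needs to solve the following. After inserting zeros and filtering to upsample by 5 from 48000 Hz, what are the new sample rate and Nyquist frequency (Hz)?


Step 1 — output sample rate after interpolation by L:
fs_out = L * fs_in = 5 * 48000 = 240000 Hz

Step 2 — Nyquist frequency of the output stream:
f_Nyq = fs_out / 2 = 240000 / 2 = 120000.0 Hz

fs_out = 240000 Hz; f_Nyquist = 120000.0 Hz


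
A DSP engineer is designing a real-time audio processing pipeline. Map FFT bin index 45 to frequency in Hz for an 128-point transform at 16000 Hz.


Frequency of DFT bin k:
f_k = k * fs / N
    = 45 * 16000 / 128
    = 720000 / 128
    = 5625.0 Hz

5625.0 Hz


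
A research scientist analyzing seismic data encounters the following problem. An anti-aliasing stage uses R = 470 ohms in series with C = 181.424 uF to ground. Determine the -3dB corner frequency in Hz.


Cutoff frequency of a first-order RC filter:
fc = 1 / (2 * pi * R * C)
C = 181.424 uF = 0.000181424 F
fc = 1 / (2 * pi * 470 * 0.000181424)
   = 1 / 0.53576268724978
   = 1.866498 Hz

1.866498 Hz


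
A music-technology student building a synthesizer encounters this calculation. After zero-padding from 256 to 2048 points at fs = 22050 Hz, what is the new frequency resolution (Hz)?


Frequency resolution after zero-padding:
N_padded = 256 * 8 = 2048
df = fs / N_padded
   = 22050 / 2048
   = 10.7666 Hz

10.7666 Hz


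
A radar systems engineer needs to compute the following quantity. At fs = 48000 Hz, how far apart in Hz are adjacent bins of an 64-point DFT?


DFT frequency resolution:
df = fs / N
   = 48000 / 64
   = 750.0 Hz

750.0 Hz


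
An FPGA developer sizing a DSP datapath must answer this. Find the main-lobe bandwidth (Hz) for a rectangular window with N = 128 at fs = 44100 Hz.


Main lobe width for a rectangular window:
Width = 2 * fs / N
      = 2 * 44100 / 128
      = 88200 / 128
      = 689.062 Hz

689.062 Hz


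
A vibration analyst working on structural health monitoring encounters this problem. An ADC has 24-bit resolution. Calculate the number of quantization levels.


Number of quantization levels = 2^N
= 2^24
= 16777216

16777216


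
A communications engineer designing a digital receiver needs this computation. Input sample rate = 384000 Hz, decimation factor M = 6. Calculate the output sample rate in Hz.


Decimation reduces the sample rate:
fs_out = fs_in / M
       = 384000 / 6
       = 64000.0 Hz

64000.0 Hz


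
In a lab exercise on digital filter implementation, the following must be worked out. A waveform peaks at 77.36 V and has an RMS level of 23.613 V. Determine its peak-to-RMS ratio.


Crest factor is the ratio of peak to RMS:
CF = V_peak / V_rms
   = 77.36 / 23.613
   = 3.2762

3.2762


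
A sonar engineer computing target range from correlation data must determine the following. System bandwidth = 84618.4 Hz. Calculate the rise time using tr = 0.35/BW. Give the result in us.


Rise time from bandwidth relationship:
tr = 0.35 / BW
   = 0.35 / 84618.4
   = 4.136216237e-06 s
   = 4.1362 us

4.1362 us


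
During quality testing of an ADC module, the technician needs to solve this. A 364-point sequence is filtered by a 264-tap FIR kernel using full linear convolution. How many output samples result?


Linear convolution output length:
L = N + M - 1
  = 364 + 264 - 1
  = 627 samples

627


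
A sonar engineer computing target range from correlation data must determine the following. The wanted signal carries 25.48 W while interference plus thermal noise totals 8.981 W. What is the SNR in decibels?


SNR in decibels:
SNR = 10 * log10(Ps / Pn)
    = 10 * log10(25.48 / 8.981)
    = 10 * log10(2.8371)
    = 10 * 0.4529
    = 4.53 dB

4.53 dB


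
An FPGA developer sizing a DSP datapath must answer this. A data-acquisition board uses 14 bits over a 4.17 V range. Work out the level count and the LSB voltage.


Step 1 — number of quantization levels:
L = 2^N = 2^14 = 16384

Step 2 — LSB step size:
delta = Vfs / L
      = 4.17 / 16384
      = 0.00025452 V

Levels = 16384; step size = 0.00025452 V


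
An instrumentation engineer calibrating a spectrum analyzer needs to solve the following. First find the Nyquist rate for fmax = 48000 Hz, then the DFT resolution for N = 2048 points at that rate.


Step 1 — Nyquist sampling rate:
fs = 2 * fmax = 2 * 48000 = 96000 Hz

Step 2 — DFT bin spacing:
df = fs / N = 96000 / 2048 = 46.875 Hz

46.875 Hz


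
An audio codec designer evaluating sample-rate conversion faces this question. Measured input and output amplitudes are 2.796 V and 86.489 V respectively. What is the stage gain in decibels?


Voltage gain in dB:
G = 20 * log10(Vout / Vin)
  = 20 * log10(86.489 / 2.796)
  = 20 * log10(30.933119)
  = 20 * 1.490424
  = 29.81 dB

29.81 dB


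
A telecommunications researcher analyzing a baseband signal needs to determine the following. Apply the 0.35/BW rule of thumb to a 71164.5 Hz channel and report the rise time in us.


Rise time from bandwidth relationship:
tr = 0.35 / BW
   = 0.35 / 71164.5
   = 4.918182521e-06 s
   = 4.9182 us

4.9182 us


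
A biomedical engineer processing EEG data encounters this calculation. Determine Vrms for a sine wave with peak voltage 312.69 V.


RMS voltage for a sinusoidal waveform:
V_rms = V_peak / sqrt(2)
      = 312.69 / 1.414214
      = 221.105 V

221.105 V


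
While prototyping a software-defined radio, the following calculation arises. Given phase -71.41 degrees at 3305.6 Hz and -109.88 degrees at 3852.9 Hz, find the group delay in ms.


Group delay from phase difference:
tau = -d(phi)/d(omega)
d(phi) = -38.47 deg = -0.671428 rad
d(omega) = 2*pi*(3852.9 - 3305.6) = 3438.7873 rad/s
tau = -(-0.671428) / 3438.7873
    = 0.1953 ms

0.1953 ms


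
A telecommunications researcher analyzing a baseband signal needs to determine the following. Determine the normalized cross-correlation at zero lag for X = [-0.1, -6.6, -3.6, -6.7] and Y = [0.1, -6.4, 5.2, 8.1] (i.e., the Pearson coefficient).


Pearson correlation coefficient (population):
r = cov(X,Y) / (std(X) * std(Y))
Mean X = -4.25, Mean Y = 1.75
Cov(X,Y) = -0.2525
Std(X) = 2.700463, Std(Y) = 5.508403
r = -0.017

-0.017


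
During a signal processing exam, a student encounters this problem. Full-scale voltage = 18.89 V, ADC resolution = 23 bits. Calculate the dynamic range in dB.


Dynamic range from full-scale to LSB:
V_min = V_max / 2^bits = 18.89 / 2^23
DR = 20 * log10(V_max / V_min)
   = 20 * log10(2^23)
   = 20 * 23 * log10(2)
   = 138.47 dB

138.47 dB


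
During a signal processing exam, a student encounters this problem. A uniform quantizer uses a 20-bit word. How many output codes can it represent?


Number of quantization levels = 2^N
= 2^20
= 1048576

1048576


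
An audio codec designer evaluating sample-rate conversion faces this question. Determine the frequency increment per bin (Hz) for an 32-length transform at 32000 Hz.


DFT frequency resolution:
df = fs / N
   = 32000 / 32
   = 1000.0 Hz

1000.0 Hz


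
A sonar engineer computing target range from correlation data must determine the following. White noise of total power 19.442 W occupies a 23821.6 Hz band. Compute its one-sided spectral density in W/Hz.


Power spectral density:
PSD = P / BW
    = 19.442 / 23821.6
    = 0.00081615 W/Hz

0.00081615 W/Hz


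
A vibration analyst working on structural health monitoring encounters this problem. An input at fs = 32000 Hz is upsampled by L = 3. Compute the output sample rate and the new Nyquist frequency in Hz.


Step 1 — output sample rate after interpolation by L:
fs_out = L * fs_in = 3 * 32000 = 96000 Hz

Step 2 — Nyquist frequency of the output stream:
f_Nyq = fs_out / 2 = 96000 / 2 = 48000.0 Hz

fs_out = 96000 Hz; f_Nyquist = 48000.0 Hz


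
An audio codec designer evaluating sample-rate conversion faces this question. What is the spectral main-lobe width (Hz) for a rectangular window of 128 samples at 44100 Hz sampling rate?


Main lobe width for a rectangular window:
Width = 2 * fs / N
      = 2 * 44100 / 128
      = 88200 / 128
      = 689.062 Hz

689.062 Hz


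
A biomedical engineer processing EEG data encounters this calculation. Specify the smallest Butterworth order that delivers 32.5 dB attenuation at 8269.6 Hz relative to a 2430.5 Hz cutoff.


Butterworth filter order formula:
n = log10(10^(A/10) - 1) / (2 * log10(f_stop/f_pass))
10^(32.5/10) - 1 = 1777.2794
f_stop/f_pass = 8269.6 / 2430.5 = 3.4024
n = 3.0555 -> ceil = 4

4


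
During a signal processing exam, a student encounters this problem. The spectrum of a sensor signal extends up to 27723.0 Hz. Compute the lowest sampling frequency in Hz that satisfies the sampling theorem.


The Nyquist rate is twice the maximum frequency component.
fs_min = 2 * fmax
      = 2 * 27723.0
      = 55446.0 Hz

55446.0


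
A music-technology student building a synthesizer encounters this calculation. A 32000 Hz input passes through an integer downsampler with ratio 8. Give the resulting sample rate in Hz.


Decimation reduces the sample rate:
fs_out = fs_in / M
       = 32000 / 8
       = 4000.0 Hz

4000.0 Hz


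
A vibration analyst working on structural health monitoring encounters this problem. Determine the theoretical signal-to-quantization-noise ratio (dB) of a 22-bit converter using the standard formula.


Theoretical SNR for a full-scale sinusoid:
SNR = 6.02 * N + 1.76
    = 6.02 * 22 + 1.76
    = 132.44 + 1.76
    = 134.2 dB

134.2 dB


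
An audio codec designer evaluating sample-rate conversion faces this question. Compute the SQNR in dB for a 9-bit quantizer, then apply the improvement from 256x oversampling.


Step 1 — baseline SQNR at Nyquist:
SQNR_base = 6.02*N + 1.76
          = 6.02*9 + 1.76
          = 55.94 dB

Step 2 — oversampling processing gain:
G = 10*log10(OSR) = 10*log10(256) = 24.08 dB

Step 3 — total:
SQNR_total = 55.94 + 24.08 = 80.02 dB

Base SQNR = 55.94 dB; oversampled SQNR = 80.02 dB


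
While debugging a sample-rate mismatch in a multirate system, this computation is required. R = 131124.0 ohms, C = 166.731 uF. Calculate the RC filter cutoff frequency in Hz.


Cutoff frequency of a first-order RC filter:
fc = 1 / (2 * pi * R * C)
C = 166.731 uF = 0.000166731 F
fc = 1 / (2 * pi * 131124.0 * 0.000166731)
   = 1 / 137.36573441754
   = 0.00728 Hz

0.00728 Hz


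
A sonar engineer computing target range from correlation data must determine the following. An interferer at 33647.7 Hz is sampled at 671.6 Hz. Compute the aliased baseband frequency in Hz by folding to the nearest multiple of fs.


Compute the nearest integer multiple of fs to the signal:
n = round(33647.7 / 671.6) = 50
f_alias = |33647.7 - 50 * 671.6|
        = |33647.7 - 33580.0|
        = 67.7 Hz

67.7


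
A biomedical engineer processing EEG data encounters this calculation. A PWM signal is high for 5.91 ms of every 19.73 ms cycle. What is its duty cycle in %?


Duty cycle as a percentage:
DC = (t_on / T) * 100
   = (5.91 / 19.73) * 100
   = 0.299544 * 100
   = 29.95 %

29.95 %


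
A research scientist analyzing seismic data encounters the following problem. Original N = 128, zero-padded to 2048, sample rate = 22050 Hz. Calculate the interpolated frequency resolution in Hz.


Frequency resolution after zero-padding:
N_padded = 128 * 16 = 2048
df = fs / N_padded
   = 22050 / 2048
   = 10.7666 Hz

10.7666 Hz


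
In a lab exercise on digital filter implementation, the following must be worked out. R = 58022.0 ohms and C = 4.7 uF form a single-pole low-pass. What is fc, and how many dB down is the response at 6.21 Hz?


Step 1 — cutoff frequency:
fc = 1 / (2*pi*R*C)
C = 4.7 uF = 4.7e-06 F
fc = 1 / (2*pi*58022.0*4.7e-06)
   = 0.583619 Hz

Step 2 — magnitude at f = 6.21 Hz:
|H(f)| = 1 / sqrt(1 + (f/fc)^2)
f/fc = 6.21 / 0.583619 = 10.640503
|H| = 1 / sqrt(1 + 113.220304) = 0.0935682
|H|_dB = 20*log10(0.0935682) = -20.58 dB

fc = 0.583619 Hz; |H(6.21 Hz)| = -20.58 dB


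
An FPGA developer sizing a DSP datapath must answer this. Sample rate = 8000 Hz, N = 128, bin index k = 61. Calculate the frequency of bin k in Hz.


Frequency of DFT bin k:
f_k = k * fs / N
    = 61 * 8000 / 128
    = 488000 / 128
    = 3812.5 Hz

3812.5 Hz


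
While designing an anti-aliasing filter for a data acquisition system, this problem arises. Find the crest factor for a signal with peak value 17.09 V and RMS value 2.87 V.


Crest factor is the ratio of peak to RMS:
CF = V_peak / V_rms
   = 17.09 / 2.87
   = 5.9547

5.9547


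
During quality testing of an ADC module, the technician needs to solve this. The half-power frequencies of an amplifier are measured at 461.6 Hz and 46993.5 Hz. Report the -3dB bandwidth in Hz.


Bandwidth is the difference of -3dB frequencies:
BW = f_high - f_low
   = 46993.5 - 461.6
   = 46531.9 Hz

46531.9 Hz


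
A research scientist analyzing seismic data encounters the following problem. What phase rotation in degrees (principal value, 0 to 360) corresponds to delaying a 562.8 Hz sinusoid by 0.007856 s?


Phase shift from frequency and time delay:
phi = 360 * f * t_delay
    = 360 * 562.8 * 0.007856
    = 1591.69 degrees
    mod 360 = 151.69 degrees

151.69 degrees


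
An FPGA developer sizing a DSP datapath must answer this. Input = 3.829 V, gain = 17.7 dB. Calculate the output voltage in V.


Output voltage from dB gain:
V_out = V_in * 10^(gain_dB / 20)
      = 3.829 * 10^(17.7 / 20)
      = 3.829 * 7.673615
      = 29.3823 V

29.3823 V


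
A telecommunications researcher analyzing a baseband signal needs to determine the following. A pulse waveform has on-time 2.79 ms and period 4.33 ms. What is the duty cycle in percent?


Duty cycle as a percentage:
DC = (t_on / T) * 100
   = (2.79 / 4.33) * 100
   = 0.644342 * 100
   = 64.43 %

64.43 %


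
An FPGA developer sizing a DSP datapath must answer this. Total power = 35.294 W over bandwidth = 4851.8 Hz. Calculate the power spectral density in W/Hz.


Power spectral density:
PSD = P / BW
    = 35.294 / 4851.8
    = 0.00727441 W/Hz

0.00727441 W/Hz


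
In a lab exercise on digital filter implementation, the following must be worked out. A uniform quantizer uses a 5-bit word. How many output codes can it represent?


Number of quantization levels = 2^N
= 2^5
= 32

32


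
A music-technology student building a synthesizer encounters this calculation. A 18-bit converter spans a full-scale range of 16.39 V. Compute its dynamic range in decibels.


Dynamic range from full-scale to LSB:
V_min = V_max / 2^bits = 16.39 / 2^18
DR = 20 * log10(V_max / V_min)
   = 20 * log10(2^18)
   = 20 * 18 * log10(2)
   = 108.37 dB

108.37 dB


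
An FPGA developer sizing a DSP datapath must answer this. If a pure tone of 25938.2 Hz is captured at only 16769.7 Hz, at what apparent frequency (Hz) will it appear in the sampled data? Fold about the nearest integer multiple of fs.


Compute the nearest integer multiple of fs to the signal:
n = round(25938.2 / 16769.7) = 2
f_alias = |25938.2 - 2 * 16769.7|
        = |25938.2 - 33539.4|
        = 7601.2 Hz

7601.2


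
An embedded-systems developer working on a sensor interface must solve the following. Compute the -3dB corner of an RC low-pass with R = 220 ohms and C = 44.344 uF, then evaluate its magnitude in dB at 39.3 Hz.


Step 1 — cutoff frequency:
fc = 1 / (2*pi*R*C)
C = 44.344 uF = 4.4344e-05 F
fc = 1 / (2*pi*220*4.4344e-05)
   = 16.3141 Hz

Step 2 — magnitude at f = 39.3 Hz:
|H(f)| = 1 / sqrt(1 + (f/fc)^2)
f/fc = 39.3 / 16.3141 = 2.408959
|H| = 1 / sqrt(1 + 5.803083) = 0.3833956
|H|_dB = 20*log10(0.3833956) = -8.33 dB

fc = 16.3141 Hz; |H(39.3 Hz)| = -8.33 dB


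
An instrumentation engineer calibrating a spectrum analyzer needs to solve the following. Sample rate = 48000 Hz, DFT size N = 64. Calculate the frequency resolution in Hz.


DFT frequency resolution:
df = fs / N
   = 48000 / 64
   = 750.0 Hz

750.0 Hz


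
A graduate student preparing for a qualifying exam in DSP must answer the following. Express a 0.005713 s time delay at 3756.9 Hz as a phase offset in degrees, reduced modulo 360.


Phase shift from frequency and time delay:
phi = 360 * f * t_delay
    = 360 * 3756.9 * 0.005713
    = 7726.74 degrees
    mod 360 = 166.74 degrees

166.74 degrees


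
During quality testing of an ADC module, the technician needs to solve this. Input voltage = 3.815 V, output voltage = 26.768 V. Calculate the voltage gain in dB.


Voltage gain in dB:
G = 20 * log10(Vout / Vin)
  = 20 * log10(26.768 / 3.815)
  = 20 * log10(7.016514)
  = 20 * 0.846121
  = 16.92 dB

16.92 dB


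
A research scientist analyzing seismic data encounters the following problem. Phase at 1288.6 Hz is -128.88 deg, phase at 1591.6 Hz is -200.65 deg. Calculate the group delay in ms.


Group delay from phase difference:
tau = -d(phi)/d(omega)
d(phi) = -71.77 deg = -1.252623 rad
d(omega) = 2*pi*(1591.6 - 1288.6) = 1903.8051 rad/s
tau = -(-1.252623) / 1903.8051
    = 0.658 ms

0.658 ms


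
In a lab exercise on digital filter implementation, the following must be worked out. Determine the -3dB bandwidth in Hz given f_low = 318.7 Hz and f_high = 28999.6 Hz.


Bandwidth is the difference of -3dB frequencies:
BW = f_high - f_low
   = 28999.6 - 318.7
   = 28680.9 Hz

28680.9 Hz


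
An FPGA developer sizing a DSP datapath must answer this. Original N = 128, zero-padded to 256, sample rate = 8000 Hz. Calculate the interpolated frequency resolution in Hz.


Frequency resolution after zero-padding:
N_padded = 128 * 2 = 256
df = fs / N_padded
   = 8000 / 256
   = 31.25 Hz

31.25 Hz


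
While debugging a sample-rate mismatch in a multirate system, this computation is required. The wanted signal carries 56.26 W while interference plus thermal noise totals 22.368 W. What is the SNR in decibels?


SNR in decibels:
SNR = 10 * log10(Ps / Pn)
    = 10 * log10(56.26 / 22.368)
    = 10 * log10(2.5152)
    = 10 * 0.4006
    = 4.01 dB

4.01 dB


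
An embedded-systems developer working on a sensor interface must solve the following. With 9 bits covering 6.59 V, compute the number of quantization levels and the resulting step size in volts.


Step 1 — number of quantization levels:
L = 2^N = 2^9 = 512

Step 2 — LSB step size:
delta = Vfs / L
      = 6.59 / 512
      = 0.01287109 V

Levels = 512; step size = 0.01287109 V


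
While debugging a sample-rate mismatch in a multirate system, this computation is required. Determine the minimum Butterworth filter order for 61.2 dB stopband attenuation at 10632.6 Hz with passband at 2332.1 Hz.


Butterworth filter order formula:
n = log10(10^(A/10) - 1) / (2 * log10(f_stop/f_pass))
10^(61.2/10) - 1 = 1318255.7386
f_stop/f_pass = 10632.6 / 2332.1 = 4.5592
n = 4.6442 -> ceil = 5

5


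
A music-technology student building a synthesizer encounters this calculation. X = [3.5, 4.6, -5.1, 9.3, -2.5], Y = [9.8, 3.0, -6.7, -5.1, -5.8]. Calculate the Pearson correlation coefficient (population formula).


Pearson correlation coefficient (population):
r = cov(X,Y) / (std(X) * std(Y))
Mean X = 1.96, Mean Y = -0.96
Cov(X,Y) = 11.7496
Std(X) = 5.156588, Std(Y) = 6.402687
r = 0.3559

0.3559


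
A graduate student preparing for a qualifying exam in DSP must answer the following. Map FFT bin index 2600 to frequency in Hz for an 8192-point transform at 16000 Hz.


Frequency of DFT bin k:
f_k = k * fs / N
    = 2600 * 16000 / 8192
    = 41600000 / 8192
    = 5078.125 Hz

5078.125 Hz


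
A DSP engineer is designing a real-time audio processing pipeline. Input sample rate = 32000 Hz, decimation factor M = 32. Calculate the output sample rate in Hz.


Decimation reduces the sample rate:
fs_out = fs_in / M
       = 32000 / 32
       = 1000.0 Hz

1000.0 Hz


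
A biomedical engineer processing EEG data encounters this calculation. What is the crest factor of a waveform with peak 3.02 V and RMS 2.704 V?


Crest factor is the ratio of peak to RMS:
CF = V_peak / V_rms
   = 3.02 / 2.704
   = 1.1169

1.1169


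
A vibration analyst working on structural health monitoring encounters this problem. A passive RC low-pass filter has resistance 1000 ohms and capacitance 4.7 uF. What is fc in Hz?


Cutoff frequency of a first-order RC filter:
fc = 1 / (2 * pi * R * C)
C = 4.7 uF = 4.7e-06 F
fc = 1 / (2 * pi * 1000 * 4.7e-06)
   = 1 / 0.029530970943744
   = 33.862754 Hz

33.862754 Hz


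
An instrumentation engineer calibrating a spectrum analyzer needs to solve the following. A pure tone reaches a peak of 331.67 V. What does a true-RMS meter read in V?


RMS voltage for a sinusoidal waveform:
V_rms = V_peak / sqrt(2)
      = 331.67 / 1.414214
      = 234.526 V

234.526 V


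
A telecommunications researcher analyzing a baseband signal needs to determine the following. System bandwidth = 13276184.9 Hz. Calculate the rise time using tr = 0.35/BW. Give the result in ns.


Rise time from bandwidth relationship:
tr = 0.35 / BW
   = 0.35 / 13276184.9
   = 2.636299529e-08 s
   = 26.363 ns

26.363 ns


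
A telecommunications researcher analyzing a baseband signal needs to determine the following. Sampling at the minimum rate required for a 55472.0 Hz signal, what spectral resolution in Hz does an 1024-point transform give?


Step 1 — Nyquist sampling rate:
fs = 2 * fmax = 2 * 55472.0 = 110944.0 Hz

Step 2 — DFT bin spacing:
df = fs / N = 110944.0 / 1024 = 108.3438 Hz

108.3438 Hz


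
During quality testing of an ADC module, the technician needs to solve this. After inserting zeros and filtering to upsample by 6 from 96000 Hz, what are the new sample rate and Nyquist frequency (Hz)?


Step 1 — output sample rate after interpolation by L:
fs_out = L * fs_in = 6 * 96000 = 576000 Hz

Step 2 — Nyquist frequency of the output stream:
f_Nyq = fs_out / 2 = 576000 / 2 = 288000.0 Hz

fs_out = 576000 Hz; f_Nyquist = 288000.0 Hz


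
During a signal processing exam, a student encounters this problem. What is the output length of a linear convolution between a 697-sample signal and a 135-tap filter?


Linear convolution output length:
L = N + M - 1
  = 697 + 135 - 1
  = 831 samples

831


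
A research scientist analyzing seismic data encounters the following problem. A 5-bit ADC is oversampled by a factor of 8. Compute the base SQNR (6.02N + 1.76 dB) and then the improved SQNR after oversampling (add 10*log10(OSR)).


Step 1 — baseline SQNR at Nyquist:
SQNR_base = 6.02*N + 1.76
          = 6.02*5 + 1.76
          = 31.86 dB

Step 2 — oversampling processing gain:
G = 10*log10(OSR) = 10*log10(8) = 9.03 dB

Step 3 — total:
SQNR_total = 31.86 + 9.03 = 40.89 dB

Base SQNR = 31.86 dB; oversampled SQNR = 40.89 dB


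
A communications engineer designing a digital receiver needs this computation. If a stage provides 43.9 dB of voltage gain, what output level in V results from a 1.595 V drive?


Output voltage from dB gain:
V_out = V_in * 10^(gain_dB / 20)
      = 1.595 * 10^(43.9 / 20)
      = 1.595 * 156.675107
      = 249.8968 V

249.8968 V


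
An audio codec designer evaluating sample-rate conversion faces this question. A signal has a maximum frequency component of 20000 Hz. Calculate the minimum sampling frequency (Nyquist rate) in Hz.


The Nyquist rate is twice the maximum frequency component.
fs_min = 2 * fmax
      = 2 * 20000
      = 40000 Hz

40000


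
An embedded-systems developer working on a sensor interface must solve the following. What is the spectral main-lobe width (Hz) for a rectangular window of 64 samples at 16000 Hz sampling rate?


Main lobe width for a rectangular window:
Width = 2 * fs / N
      = 2 * 16000 / 64
      = 32000 / 64
      = 500.0 Hz

500.0 Hz


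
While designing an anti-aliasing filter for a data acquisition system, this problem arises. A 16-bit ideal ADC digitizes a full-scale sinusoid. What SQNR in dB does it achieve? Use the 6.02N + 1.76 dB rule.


Theoretical SNR for a full-scale sinusoid:
SNR = 6.02 * N + 1.76
    = 6.02 * 16 + 1.76
    = 96.32 + 1.76
    = 98.08 dB

98.08 dB


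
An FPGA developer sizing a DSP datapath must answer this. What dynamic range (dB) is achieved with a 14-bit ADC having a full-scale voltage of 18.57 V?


Dynamic range from full-scale to LSB:
V_min = V_max / 2^bits = 18.57 / 2^14
DR = 20 * log10(V_max / V_min)
   = 20 * log10(2^14)
   = 20 * 14 * log10(2)
   = 84.29 dB

84.29 dB


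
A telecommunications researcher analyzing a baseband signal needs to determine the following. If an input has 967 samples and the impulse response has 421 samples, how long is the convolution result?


Linear convolution output length:
L = N + M - 1
  = 967 + 421 - 1
  = 1387 samples

1387


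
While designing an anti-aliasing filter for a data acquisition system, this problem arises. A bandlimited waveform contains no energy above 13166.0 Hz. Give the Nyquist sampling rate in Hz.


The Nyquist rate is twice the maximum frequency component.
fs_min = 2 * fmax
      = 2 * 13166.0
      = 26332.0 Hz

26332.0


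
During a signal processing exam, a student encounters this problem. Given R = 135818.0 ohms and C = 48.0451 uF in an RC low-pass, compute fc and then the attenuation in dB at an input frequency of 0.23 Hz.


Step 1 — cutoff frequency:
fc = 1 / (2*pi*R*C)
C = 48.0451 uF = 4.80451e-05 F
fc = 1 / (2*pi*135818.0*4.80451e-05)
   = 0.0243901 Hz

Step 2 — magnitude at f = 0.23 Hz:
|H(f)| = 1 / sqrt(1 + (f/fc)^2)
f/fc = 0.23 / 0.0243901 = 9.430056
|H| = 1 / sqrt(1 + 88.925956) = 0.1054526
|H|_dB = 20*log10(0.1054526) = -19.54 dB

fc = 0.0243901 Hz; |H(0.23 Hz)| = -19.54 dB


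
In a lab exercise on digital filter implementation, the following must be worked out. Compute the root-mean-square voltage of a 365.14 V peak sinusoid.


RMS voltage for a sinusoidal waveform:
V_rms = V_peak / sqrt(2)
      = 365.14 / 1.414214
      = 258.193 V

258.193 V


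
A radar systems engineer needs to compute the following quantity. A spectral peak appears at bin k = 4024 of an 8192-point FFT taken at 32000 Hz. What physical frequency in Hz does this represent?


Frequency of DFT bin k:
f_k = k * fs / N
    = 4024 * 32000 / 8192
    = 128768000 / 8192
    = 15718.75 Hz

15718.75 Hz


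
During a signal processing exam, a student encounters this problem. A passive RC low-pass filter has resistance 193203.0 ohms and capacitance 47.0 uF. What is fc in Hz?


Cutoff frequency of a first-order RC filter:
fc = 1 / (2 * pi * R * C)
C = 47.0 uF = 4.7e-05 F
fc = 1 / (2 * pi * 193203.0 * 4.7e-05)
   = 1 / 57.054721792442
   = 0.017527 Hz

0.017527 Hz


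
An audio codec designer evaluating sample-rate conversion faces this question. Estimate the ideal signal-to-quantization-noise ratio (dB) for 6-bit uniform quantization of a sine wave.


Theoretical SNR for a full-scale sinusoid:
SNR = 6.02 * N + 1.76
    = 6.02 * 6 + 1.76
    = 36.12 + 1.76
    = 37.88 dB

37.88 dB


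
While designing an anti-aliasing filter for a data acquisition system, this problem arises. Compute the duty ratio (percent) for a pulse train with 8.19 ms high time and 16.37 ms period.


Duty cycle as a percentage:
DC = (t_on / T) * 100
   = (8.19 / 16.37) * 100
   = 0.500305 * 100
   = 50.03 %

50.03 %


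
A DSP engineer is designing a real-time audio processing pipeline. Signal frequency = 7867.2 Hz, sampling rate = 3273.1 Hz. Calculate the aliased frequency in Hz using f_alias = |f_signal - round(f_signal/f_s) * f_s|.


Compute the nearest integer multiple of fs to the signal:
n = round(7867.2 / 3273.1) = 2
f_alias = |7867.2 - 2 * 3273.1|
        = |7867.2 - 6546.2|
        = 1321.0 Hz

1321.0


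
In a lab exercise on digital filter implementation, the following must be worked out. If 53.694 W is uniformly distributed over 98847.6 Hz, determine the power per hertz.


Power spectral density:
PSD = P / BW
    = 53.694 / 98847.6
    = 0.0005432 W/Hz

0.0005432 W/Hz


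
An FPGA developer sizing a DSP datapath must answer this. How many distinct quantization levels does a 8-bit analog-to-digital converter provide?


Number of quantization levels = 2^N
= 2^8
= 256

256


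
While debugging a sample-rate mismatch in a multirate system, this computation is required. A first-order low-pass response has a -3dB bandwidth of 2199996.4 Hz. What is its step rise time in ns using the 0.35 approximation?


Rise time from bandwidth relationship:
tr = 0.35 / BW
   = 0.35 / 2199996.4
   = 1.590911694e-07 s
   = 159.0912 ns

159.0912 ns
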